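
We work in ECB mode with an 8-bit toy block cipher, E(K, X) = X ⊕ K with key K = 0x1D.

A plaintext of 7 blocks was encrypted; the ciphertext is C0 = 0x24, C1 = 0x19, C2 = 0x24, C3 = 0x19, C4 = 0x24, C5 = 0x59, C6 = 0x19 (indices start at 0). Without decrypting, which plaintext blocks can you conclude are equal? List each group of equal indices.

P0 = P2 = P4; P1 = P3 = P6

ECB encrypts each block independently with the same key, so equal ciphertext blocks imply equal plaintext blocks.
C0 = C2 = C4 = 0x24, so P0 = P2 = P4.
C1 = C3 = C6 = 0x19, so P1 = P3 = P6.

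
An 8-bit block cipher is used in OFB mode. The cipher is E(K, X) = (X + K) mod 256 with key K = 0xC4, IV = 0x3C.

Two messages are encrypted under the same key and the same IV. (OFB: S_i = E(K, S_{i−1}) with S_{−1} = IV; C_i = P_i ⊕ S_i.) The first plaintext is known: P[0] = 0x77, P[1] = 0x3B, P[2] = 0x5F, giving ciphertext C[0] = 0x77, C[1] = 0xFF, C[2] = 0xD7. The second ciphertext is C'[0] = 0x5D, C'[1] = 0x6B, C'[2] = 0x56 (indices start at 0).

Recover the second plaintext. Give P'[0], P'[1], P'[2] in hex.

P'[0] = 0x5D, P'[1] = 0xAF, P'[2] = 0xDE

In OFB with a reused IV, both messages share the same keystream S_i, so C_i ⊕ C'_i = P_i ⊕ P'_i and thus P'_i = P_i ⊕ C_i ⊕ C'_i.
P'[0]: 0x77 ⊕ 0x77 ⊕ 0x5D = 0x5D.
P'[1]: 0x3B ⊕ 0xFF ⊕ 0x6B = 0xAF.
P'[2]: 0x5F ⊕ 0xD7 ⊕ 0x56 = 0xDE.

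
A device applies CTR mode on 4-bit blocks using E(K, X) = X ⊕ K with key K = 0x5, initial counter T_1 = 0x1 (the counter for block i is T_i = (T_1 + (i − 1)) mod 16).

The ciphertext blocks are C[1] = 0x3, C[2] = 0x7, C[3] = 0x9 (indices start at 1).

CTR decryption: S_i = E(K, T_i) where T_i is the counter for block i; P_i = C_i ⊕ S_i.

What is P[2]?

P[2] = 0x0

P[2]: T = 0x2, S = E(K, T) = 0x7; 0x7 ⊕ 0x7 = 0x0.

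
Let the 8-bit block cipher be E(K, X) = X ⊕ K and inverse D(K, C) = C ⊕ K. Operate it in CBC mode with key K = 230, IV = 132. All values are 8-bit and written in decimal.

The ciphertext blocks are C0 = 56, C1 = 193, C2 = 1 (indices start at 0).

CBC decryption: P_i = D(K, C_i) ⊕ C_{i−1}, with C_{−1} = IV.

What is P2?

P2 = 38

P2: D(K, 1) = 231; 231 ⊕ 193 = 38.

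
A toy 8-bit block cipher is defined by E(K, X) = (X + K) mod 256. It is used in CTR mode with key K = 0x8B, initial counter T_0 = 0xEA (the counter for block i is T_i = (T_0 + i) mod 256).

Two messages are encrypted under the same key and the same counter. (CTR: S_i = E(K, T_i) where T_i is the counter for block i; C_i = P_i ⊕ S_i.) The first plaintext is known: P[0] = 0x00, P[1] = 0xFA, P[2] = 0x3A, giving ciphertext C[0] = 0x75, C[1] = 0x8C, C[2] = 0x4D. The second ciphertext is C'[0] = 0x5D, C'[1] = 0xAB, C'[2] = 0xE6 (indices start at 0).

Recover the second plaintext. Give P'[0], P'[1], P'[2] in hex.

P'[0] = 0x28, P'[1] = 0xDD, P'[2] = 0x91

In CTR with a reused counter, both messages share the same keystream S_i, so C_i ⊕ C'_i = P_i ⊕ P'_i and thus P'_i = P_i ⊕ C_i ⊕ C'_i.
P'[0]: 0x00 ⊕ 0x75 ⊕ 0x5D = 0x28.
P'[1]: 0xFA ⊕ 0x8C ⊕ 0xAB = 0xDD.
P'[2]: 0x3A ⊕ 0x4D ⊕ 0xE6 = 0x91.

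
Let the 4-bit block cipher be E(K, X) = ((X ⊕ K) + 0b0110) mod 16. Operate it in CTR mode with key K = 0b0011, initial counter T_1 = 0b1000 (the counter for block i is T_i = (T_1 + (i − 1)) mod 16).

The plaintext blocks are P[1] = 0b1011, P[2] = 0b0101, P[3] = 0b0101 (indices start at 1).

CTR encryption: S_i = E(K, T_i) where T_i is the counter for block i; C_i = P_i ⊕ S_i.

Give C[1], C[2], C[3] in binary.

C[1]: T = 0b1000, S = E(K, T) = 0b0001; 0b1011 ⊕ 0b0001 = 0b1010.
C[2]: T = 0b1001, S = E(K, T) = 0b0000; 0b0101 ⊕ 0b0000 = 0b0101.
C[3]: T = 0b1010, S = E(K, T) = 0b1111; 0b0101 ⊕ 0b1111 = 0b1010.

C[1] = 0b1010, C[2] = 0b0101, C[3] = 0b1010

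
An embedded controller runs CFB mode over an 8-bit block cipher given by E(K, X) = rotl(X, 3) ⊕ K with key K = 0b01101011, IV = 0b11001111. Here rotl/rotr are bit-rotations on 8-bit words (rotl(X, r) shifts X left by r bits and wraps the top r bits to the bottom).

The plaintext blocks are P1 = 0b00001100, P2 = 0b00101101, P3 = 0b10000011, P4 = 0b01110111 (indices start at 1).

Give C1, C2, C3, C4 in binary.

CFB encryption: C_i = P_i ⊕ E(K, C_{i−1}), with C_{0} = IV.
C1: E(K, 0b11001111) = 0b00010101; 0b00001100 ⊕ 0b00010101 = 0b00011001.
C2: E(K, 0b00011001) = 0b10100011; 0b00101101 ⊕ 0b10100011 = 0b10001110.
C3: E(K, 0b10001110) = 0b00011111; 0b10000011 ⊕ 0b00011111 = 0b10011100.
C4: E(K, 0b10011100) = 0b10001111; 0b01110111 ⊕ 0b10001111 = 0b11111000.

C1 = 0b00011001, C2 = 0b10001110, C3 = 0b10011100, C4 = 0b11111000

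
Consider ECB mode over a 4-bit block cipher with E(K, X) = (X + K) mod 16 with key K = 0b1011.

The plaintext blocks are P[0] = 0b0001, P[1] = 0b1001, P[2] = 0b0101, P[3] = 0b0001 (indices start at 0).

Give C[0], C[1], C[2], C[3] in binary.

C[0] = 0b1100, C[1] = 0b0100, C[2] = 0b0000, C[3] = 0b1100

ECB encryption: C_i = E(K, P_i).
C[0]: E(K, 0b0001) = 0b1100.
C[1]: E(K, 0b1001) = 0b0100.
C[2]: E(K, 0b0101) = 0b0000.
C[3]: E(K, 0b0001) = 0b1100.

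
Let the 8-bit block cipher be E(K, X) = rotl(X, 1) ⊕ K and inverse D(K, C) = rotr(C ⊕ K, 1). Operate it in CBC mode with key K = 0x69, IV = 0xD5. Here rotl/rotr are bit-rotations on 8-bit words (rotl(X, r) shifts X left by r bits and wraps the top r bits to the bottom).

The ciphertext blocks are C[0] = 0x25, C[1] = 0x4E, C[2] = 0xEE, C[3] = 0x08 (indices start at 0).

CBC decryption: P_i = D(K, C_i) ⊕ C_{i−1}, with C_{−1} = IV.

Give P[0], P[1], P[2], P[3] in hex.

P[0]: D(K, 0x25) = 0x26; 0x26 ⊕ 0xD5 = 0xF3.
P[1]: D(K, 0x4E) = 0x93; 0x93 ⊕ 0x25 = 0xB6.
P[2]: D(K, 0xEE) = 0xC3; 0xC3 ⊕ 0x4E = 0x8D.
P[3]: D(K, 0x08) = 0xB0; 0xB0 ⊕ 0xEE = 0x5E.

P[0] = 0xF3, P[1] = 0xB6, P[2] = 0x8D, P[3] = 0x5E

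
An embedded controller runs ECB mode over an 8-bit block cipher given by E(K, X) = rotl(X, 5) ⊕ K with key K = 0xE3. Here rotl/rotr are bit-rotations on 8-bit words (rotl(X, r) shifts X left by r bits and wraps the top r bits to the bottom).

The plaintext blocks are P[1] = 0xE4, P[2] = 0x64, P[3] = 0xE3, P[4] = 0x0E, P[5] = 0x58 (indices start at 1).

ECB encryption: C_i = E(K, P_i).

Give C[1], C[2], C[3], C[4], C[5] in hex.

C[1] = 0x7F, C[2] = 0x6F, C[3] = 0x9F, C[4] = 0x22, C[5] = 0xE8

C[1]: E(K, 0xE4) = 0x7F.
C[2]: E(K, 0x64) = 0x6F.
C[3]: E(K, 0xE3) = 0x9F.
C[4]: E(K, 0x0E) = 0x22.
C[5]: E(K, 0x58) = 0xE8.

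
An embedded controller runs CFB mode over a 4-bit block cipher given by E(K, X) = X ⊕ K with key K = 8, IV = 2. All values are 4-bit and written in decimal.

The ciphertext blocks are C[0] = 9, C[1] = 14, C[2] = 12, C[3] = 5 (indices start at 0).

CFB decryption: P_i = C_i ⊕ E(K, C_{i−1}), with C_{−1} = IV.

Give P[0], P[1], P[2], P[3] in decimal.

P[0] = 3, P[1] = 15, P[2] = 10, P[3] = 1

P[0]: E(K, 2) = 10; 9 ⊕ 10 = 3.
P[1]: E(K, 9) = 1; 14 ⊕ 1 = 15.
P[2]: E(K, 14) = 6; 12 ⊕ 6 = 10.
P[3]: E(K, 12) = 4; 5 ⊕ 4 = 1.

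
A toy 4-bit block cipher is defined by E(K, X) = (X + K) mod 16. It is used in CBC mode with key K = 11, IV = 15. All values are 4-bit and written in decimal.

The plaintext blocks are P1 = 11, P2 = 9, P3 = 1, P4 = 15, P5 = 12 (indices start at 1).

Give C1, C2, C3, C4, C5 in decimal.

C1 = 15, C2 = 1, C3 = 11, C4 = 15, C5 = 14

CBC encryption: C_i = E(K, P_i ⊕ C_{i−1}), with C_{0} = IV.
C1: P1 ⊕ 15 = 4; E(K, 4) = 15.
C2: P2 ⊕ 15 = 6; E(K, 6) = 1.
C3: P3 ⊕ 1 = 0; E(K, 0) = 11.
C4: P4 ⊕ 11 = 4; E(K, 4) = 15.
C5: P5 ⊕ 15 = 3; E(K, 3) = 14.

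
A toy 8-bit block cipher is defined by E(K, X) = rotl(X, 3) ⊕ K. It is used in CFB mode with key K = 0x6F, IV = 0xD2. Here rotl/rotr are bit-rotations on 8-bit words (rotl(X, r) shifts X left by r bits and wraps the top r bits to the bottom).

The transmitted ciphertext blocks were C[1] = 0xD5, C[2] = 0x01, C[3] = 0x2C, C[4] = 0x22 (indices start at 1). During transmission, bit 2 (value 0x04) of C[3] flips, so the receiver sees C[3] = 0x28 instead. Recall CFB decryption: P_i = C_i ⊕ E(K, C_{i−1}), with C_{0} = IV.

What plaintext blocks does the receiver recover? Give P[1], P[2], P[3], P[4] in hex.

Only C[3] changed, to 0x28. In CFB, a change in C_i flips the same bit in P_i and garbles P_{i+1}. Decrypting the received ciphertext:
P[1]: E(K, 0xD2) = 0xF9; 0xD5 ⊕ 0xF9 = 0x2C.
P[2]: E(K, 0xD5) = 0xC1; 0x01 ⊕ 0xC1 = 0xC0.
P[3]: E(K, 0x01) = 0x67; 0x28 ⊕ 0x67 = 0x4F.
P[4]: E(K, 0x28) = 0x2E; 0x22 ⊕ 0x2E = 0x0C.
Blocks that differ from the original plaintext: P[3], P[4].

P[1] = 0x2C, P[2] = 0xC0, P[3] = 0x4F, P[4] = 0x0C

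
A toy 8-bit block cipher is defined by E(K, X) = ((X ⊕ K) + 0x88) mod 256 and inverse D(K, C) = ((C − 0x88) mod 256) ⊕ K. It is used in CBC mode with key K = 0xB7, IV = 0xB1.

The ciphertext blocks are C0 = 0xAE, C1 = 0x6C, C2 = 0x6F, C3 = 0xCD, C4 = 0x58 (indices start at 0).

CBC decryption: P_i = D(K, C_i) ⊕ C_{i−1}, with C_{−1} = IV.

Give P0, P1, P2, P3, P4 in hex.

P0 = 0x20, P1 = 0xFD, P2 = 0x3C, P3 = 0x9D, P4 = 0xAA

P0: D(K, 0xAE) = 0x91; 0x91 ⊕ 0xB1 = 0x20.
P1: D(K, 0x6C) = 0x53; 0x53 ⊕ 0xAE = 0xFD.
P2: D(K, 0x6F) = 0x50; 0x50 ⊕ 0x6C = 0x3C.
P3: D(K, 0xCD) = 0xF2; 0xF2 ⊕ 0x6F = 0x9D.
P4: D(K, 0x58) = 0x67; 0x67 ⊕ 0xCD = 0xAA.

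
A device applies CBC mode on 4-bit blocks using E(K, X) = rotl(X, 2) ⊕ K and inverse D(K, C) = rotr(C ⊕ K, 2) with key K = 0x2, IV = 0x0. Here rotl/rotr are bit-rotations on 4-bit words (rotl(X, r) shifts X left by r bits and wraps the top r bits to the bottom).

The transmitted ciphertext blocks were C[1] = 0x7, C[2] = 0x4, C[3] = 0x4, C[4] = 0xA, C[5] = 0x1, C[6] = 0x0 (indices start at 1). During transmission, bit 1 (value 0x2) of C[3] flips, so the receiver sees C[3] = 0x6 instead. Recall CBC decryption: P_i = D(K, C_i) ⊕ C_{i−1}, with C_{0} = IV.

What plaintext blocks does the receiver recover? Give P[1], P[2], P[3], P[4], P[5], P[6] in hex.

P[1] = 0x5, P[2] = 0xE, P[3] = 0x5, P[4] = 0x4, P[5] = 0x6, P[6] = 0x9

Only C[3] changed, to 0x6. In CBC, a change in C_i garbles P_i and flips the same bit in P_{i+1}. Decrypting the received ciphertext:
P[1]: D(K, 0x7) = 0x5; 0x5 ⊕ 0x0 = 0x5.
P[2]: D(K, 0x4) = 0x9; 0x9 ⊕ 0x7 = 0xE.
P[3]: D(K, 0x6) = 0x1; 0x1 ⊕ 0x4 = 0x5.
P[4]: D(K, 0xA) = 0x2; 0x2 ⊕ 0x6 = 0x4.
P[5]: D(K, 0x1) = 0xC; 0xC ⊕ 0xA = 0x6.
P[6]: D(K, 0x0) = 0x8; 0x8 ⊕ 0x1 = 0x9.
Blocks that differ from the original plaintext: P[3], P[4].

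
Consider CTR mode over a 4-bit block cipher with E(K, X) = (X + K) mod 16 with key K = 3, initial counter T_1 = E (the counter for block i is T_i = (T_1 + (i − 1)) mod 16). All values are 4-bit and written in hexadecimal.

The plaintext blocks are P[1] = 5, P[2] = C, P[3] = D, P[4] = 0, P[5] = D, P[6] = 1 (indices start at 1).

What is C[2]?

C[2] = E

CTR encryption: S_i = E(K, T_i) where T_i is the counter for block i; C_i = P_i ⊕ S_i.
C[1]: T = E, S = E(K, T) = 1; 5 ⊕ 1 = 4.
C[2]: T = F, S = E(K, T) = 2; C ⊕ 2 = E.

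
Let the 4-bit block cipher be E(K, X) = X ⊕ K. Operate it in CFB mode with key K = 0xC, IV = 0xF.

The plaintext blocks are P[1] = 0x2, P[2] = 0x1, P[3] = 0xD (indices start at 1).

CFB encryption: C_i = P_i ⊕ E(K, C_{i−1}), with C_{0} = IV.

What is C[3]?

C[1]: E(K, 0xF) = 0x3; 0x2 ⊕ 0x3 = 0x1.
C[2]: E(K, 0x1) = 0xD; 0x1 ⊕ 0xD = 0xC.
C[3]: E(K, 0xC) = 0x0; 0xD ⊕ 0x0 = 0xD.

C[3] = 0xD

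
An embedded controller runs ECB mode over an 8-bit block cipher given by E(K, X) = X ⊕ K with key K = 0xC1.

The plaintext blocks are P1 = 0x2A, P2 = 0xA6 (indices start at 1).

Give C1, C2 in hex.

ECB encryption: C_i = E(K, P_i).
C1: E(K, 0x2A) = 0xEB.
C2: E(K, 0xA6) = 0x67.

C1 = 0xEB, C2 = 0x67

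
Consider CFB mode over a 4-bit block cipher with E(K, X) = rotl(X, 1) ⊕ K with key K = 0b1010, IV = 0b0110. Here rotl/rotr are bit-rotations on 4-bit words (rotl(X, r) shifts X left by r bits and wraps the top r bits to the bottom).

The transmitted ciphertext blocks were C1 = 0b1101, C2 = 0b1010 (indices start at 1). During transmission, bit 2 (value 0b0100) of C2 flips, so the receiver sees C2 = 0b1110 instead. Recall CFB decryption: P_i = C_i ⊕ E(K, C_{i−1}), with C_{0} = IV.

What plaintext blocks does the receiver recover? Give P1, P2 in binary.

P1 = 0b1011, P2 = 0b1111

Only C2 changed, to 0b1110. In CFB, a change in C_i flips the same bit in P_i and garbles P_{i+1}. Decrypting the received ciphertext:
P1: E(K, 0b0110) = 0b0110; 0b1101 ⊕ 0b0110 = 0b1011.
P2: E(K, 0b1101) = 0b0001; 0b1110 ⊕ 0b0001 = 0b1111.
Blocks that differ from the original plaintext: P2.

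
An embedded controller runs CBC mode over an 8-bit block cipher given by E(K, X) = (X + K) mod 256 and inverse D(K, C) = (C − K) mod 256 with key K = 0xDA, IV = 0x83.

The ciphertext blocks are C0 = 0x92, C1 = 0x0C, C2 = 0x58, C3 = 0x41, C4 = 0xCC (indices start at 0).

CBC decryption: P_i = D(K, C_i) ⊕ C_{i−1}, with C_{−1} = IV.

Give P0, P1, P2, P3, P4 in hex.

P0 = 0x3B, P1 = 0xA0, P2 = 0x72, P3 = 0x3F, P4 = 0xB3

P0: D(K, 0x92) = 0xB8; 0xB8 ⊕ 0x83 = 0x3B.
P1: D(K, 0x0C) = 0x32; 0x32 ⊕ 0x92 = 0xA0.
P2: D(K, 0x58) = 0x7E; 0x7E ⊕ 0x0C = 0x72.
P3: D(K, 0x41) = 0x67; 0x67 ⊕ 0x58 = 0x3F.
P4: D(K, 0xCC) = 0xF2; 0xF2 ⊕ 0x41 = 0xB3.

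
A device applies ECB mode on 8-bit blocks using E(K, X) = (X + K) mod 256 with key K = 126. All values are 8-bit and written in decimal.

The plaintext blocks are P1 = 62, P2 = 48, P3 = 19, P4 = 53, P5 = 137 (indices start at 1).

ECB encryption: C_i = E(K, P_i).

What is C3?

C3: E(K, 19) = 145.

C3 = 145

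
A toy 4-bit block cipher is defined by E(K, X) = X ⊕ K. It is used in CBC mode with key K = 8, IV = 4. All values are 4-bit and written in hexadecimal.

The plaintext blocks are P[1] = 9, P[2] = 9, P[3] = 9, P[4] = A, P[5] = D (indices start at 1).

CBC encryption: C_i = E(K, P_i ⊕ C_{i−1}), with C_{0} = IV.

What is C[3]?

C[1]: P[1] ⊕ 4 = D; E(K, D) = 5.
C[2]: P[2] ⊕ 5 = C; E(K, C) = 4.
C[3]: P[3] ⊕ 4 = D; E(K, D) = 5.

C[3] = 5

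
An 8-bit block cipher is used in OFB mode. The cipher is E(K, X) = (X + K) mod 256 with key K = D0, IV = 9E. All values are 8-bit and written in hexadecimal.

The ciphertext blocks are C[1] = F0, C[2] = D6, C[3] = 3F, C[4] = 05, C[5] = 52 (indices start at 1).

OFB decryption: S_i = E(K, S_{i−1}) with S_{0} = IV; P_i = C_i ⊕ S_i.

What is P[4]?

P[1]: S = E(K, 9E) = 6E; F0 ⊕ 6E = 9E.
P[2]: S = E(K, 6E) = 3E; D6 ⊕ 3E = E8.
P[3]: S = E(K, 3E) = 0E; 3F ⊕ 0E = 31.
P[4]: S = E(K, 0E) = DE; 05 ⊕ DE = DB.

P[4] = DB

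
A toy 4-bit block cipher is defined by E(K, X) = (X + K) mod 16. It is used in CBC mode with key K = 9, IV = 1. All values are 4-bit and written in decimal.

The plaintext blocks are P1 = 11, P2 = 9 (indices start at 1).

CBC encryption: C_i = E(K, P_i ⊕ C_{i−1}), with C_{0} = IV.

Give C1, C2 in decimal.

C1: P1 ⊕ 1 = 10; E(K, 10) = 3.
C2: P2 ⊕ 3 = 10; E(K, 10) = 3.

C1 = 3, C2 = 3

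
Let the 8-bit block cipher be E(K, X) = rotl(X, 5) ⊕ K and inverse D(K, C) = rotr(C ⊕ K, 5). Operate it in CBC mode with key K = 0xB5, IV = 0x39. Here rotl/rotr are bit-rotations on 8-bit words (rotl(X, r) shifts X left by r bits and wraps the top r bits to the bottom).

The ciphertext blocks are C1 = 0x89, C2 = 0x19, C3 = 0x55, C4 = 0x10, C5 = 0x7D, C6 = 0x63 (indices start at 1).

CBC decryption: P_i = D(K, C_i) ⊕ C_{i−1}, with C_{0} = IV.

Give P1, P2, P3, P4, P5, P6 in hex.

P1: D(K, 0x89) = 0xE1; 0xE1 ⊕ 0x39 = 0xD8.
P2: D(K, 0x19) = 0x65; 0x65 ⊕ 0x89 = 0xEC.
P3: D(K, 0x55) = 0x07; 0x07 ⊕ 0x19 = 0x1E.
P4: D(K, 0x10) = 0x2D; 0x2D ⊕ 0x55 = 0x78.
P5: D(K, 0x7D) = 0x46; 0x46 ⊕ 0x10 = 0x56.
P6: D(K, 0x63) = 0xB6; 0xB6 ⊕ 0x7D = 0xCB.

P1 = 0xD8, P2 = 0xEC, P3 = 0x1E, P4 = 0x78, P5 = 0x56, P6 = 0xCB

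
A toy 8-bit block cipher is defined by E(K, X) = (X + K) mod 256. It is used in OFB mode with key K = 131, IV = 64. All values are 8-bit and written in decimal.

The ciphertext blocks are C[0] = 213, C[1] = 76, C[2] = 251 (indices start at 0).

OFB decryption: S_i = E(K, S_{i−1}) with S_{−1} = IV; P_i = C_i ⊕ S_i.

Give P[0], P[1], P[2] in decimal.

P[0]: S = E(K, 64) = 195; 213 ⊕ 195 = 22.
P[1]: S = E(K, 195) = 70; 76 ⊕ 70 = 10.
P[2]: S = E(K, 70) = 201; 251 ⊕ 201 = 50.

P[0] = 22, P[1] = 10, P[2] = 50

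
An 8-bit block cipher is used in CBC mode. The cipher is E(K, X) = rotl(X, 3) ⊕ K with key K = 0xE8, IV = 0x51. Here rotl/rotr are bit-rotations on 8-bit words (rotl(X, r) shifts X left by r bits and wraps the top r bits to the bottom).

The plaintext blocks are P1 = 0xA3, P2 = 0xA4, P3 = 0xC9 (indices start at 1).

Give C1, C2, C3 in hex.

C1 = 0x7F, C2 = 0x36, C3 = 0x17

CBC encryption: C_i = E(K, P_i ⊕ C_{i−1}), with C_{0} = IV.
C1: P1 ⊕ 0x51 = 0xF2; E(K, 0xF2) = 0x7F.
C2: P2 ⊕ 0x7F = 0xDB; E(K, 0xDB) = 0x36.
C3: P3 ⊕ 0x36 = 0xFF; E(K, 0xFF) = 0x17.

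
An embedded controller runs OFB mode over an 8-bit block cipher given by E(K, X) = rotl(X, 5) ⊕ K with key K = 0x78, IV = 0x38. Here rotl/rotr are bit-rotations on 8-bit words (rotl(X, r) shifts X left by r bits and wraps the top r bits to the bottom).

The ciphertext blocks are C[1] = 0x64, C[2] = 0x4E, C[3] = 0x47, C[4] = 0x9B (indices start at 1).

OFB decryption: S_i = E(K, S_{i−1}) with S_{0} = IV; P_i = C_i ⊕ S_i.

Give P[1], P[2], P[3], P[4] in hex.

P[1]: S = E(K, 0x38) = 0x7F; 0x64 ⊕ 0x7F = 0x1B.
P[2]: S = E(K, 0x7F) = 0x97; 0x4E ⊕ 0x97 = 0xD9.
P[3]: S = E(K, 0x97) = 0x8A; 0x47 ⊕ 0x8A = 0xCD.
P[4]: S = E(K, 0x8A) = 0x29; 0x9B ⊕ 0x29 = 0xB2.

P[1] = 0x1B, P[2] = 0xD9, P[3] = 0xCD, P[4] = 0xB2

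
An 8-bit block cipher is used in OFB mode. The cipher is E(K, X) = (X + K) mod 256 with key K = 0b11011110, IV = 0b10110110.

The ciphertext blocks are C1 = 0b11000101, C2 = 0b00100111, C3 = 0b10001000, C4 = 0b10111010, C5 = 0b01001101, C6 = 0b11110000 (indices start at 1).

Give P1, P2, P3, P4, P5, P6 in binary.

P1 = 0b01010001, P2 = 0b01010101, P3 = 0b11011000, P4 = 0b10010100, P5 = 0b01000001, P6 = 0b00011010

OFB decryption: S_i = E(K, S_{i−1}) with S_{0} = IV; P_i = C_i ⊕ S_i.
P1: S = E(K, 0b10110110) = 0b10010100; 0b11000101 ⊕ 0b10010100 = 0b01010001.
P2: S = E(K, 0b10010100) = 0b01110010; 0b00100111 ⊕ 0b01110010 = 0b01010101.
P3: S = E(K, 0b01110010) = 0b01010000; 0b10001000 ⊕ 0b01010000 = 0b11011000.
P4: S = E(K, 0b01010000) = 0b00101110; 0b10111010 ⊕ 0b00101110 = 0b10010100.
P5: S = E(K, 0b00101110) = 0b00001100; 0b01001101 ⊕ 0b00001100 = 0b01000001.
P6: S = E(K, 0b00001100) = 0b11101010; 0b11110000 ⊕ 0b11101010 = 0b00011010.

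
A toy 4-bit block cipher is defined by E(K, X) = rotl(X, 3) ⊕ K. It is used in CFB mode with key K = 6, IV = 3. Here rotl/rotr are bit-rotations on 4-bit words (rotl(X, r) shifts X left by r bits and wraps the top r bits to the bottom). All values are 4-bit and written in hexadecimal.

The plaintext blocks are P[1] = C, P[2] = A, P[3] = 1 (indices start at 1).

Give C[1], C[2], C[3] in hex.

C[1] = 3, C[2] = 5, C[3] = D

CFB encryption: C_i = P_i ⊕ E(K, C_{i−1}), with C_{0} = IV.
C[1]: E(K, 3) = F; C ⊕ F = 3.
C[2]: E(K, 3) = F; A ⊕ F = 5.
C[3]: E(K, 5) = C; 1 ⊕ C = D.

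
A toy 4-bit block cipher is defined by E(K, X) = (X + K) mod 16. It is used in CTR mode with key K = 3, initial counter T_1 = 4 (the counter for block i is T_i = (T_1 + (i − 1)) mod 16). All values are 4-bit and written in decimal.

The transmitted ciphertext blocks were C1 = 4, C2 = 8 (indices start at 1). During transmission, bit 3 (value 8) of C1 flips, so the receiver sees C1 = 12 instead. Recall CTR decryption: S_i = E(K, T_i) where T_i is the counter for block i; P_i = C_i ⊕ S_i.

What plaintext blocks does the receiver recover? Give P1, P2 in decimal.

Only C1 changed, to 12. In CTR, a change in C_i flips the same bit in P_i only; the keystream is unaffected. Decrypting the received ciphertext:
P1: T = 4, S = E(K, T) = 7; 12 ⊕ 7 = 11.
P2: T = 5, S = E(K, T) = 8; 8 ⊕ 8 = 0.
Blocks that differ from the original plaintext: P1.

P1 = 11, P2 = 0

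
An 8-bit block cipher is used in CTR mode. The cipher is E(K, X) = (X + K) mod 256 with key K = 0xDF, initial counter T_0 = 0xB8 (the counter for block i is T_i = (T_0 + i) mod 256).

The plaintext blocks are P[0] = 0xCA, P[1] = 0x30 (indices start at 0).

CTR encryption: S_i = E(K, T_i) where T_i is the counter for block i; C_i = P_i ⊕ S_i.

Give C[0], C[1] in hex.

C[0] = 0x5D, C[1] = 0xA8

C[0]: T = 0xB8, S = E(K, T) = 0x97; 0xCA ⊕ 0x97 = 0x5D.
C[1]: T = 0xB9, S = E(K, T) = 0x98; 0x30 ⊕ 0x98 = 0xA8.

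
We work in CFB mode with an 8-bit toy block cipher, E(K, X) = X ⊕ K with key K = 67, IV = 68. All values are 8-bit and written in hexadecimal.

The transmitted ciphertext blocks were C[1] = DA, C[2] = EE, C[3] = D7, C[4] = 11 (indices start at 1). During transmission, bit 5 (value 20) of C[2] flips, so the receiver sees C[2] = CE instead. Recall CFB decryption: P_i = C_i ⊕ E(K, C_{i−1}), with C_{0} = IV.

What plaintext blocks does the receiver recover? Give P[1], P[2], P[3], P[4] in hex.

Only C[2] changed, to CE. In CFB, a change in C_i flips the same bit in P_i and garbles P_{i+1}. Decrypting the received ciphertext:
P[1]: E(K, 68) = 0F; DA ⊕ 0F = D5.
P[2]: E(K, DA) = BD; CE ⊕ BD = 73.
P[3]: E(K, CE) = A9; D7 ⊕ A9 = 7E.
P[4]: E(K, D7) = B0; 11 ⊕ B0 = A1.
Blocks that differ from the original plaintext: P[2], P[3].

P[1] = D5, P[2] = 73, P[3] = 7E, P[4] = A1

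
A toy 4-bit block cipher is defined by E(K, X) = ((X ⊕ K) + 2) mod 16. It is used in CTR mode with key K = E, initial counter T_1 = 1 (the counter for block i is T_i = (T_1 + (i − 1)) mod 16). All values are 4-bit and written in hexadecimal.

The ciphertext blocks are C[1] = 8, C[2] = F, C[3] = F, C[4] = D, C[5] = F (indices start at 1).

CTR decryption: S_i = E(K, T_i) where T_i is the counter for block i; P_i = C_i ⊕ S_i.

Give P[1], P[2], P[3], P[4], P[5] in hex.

P[1]: T = 1, S = E(K, T) = 1; 8 ⊕ 1 = 9.
P[2]: T = 2, S = E(K, T) = E; F ⊕ E = 1.
P[3]: T = 3, S = E(K, T) = F; F ⊕ F = 0.
P[4]: T = 4, S = E(K, T) = C; D ⊕ C = 1.
P[5]: T = 5, S = E(K, T) = D; F ⊕ D = 2.

P[1] = 9, P[2] = 1, P[3] = 0, P[4] = 1, P[5] = 2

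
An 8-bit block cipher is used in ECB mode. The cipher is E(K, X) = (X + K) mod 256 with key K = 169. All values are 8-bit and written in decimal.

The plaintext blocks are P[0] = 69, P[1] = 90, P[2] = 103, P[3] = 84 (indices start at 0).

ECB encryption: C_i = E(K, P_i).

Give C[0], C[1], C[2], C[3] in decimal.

C[0]: E(K, 69) = 238.
C[1]: E(K, 90) = 3.
C[2]: E(K, 103) = 16.
C[3]: E(K, 84) = 253.

C[0] = 238, C[1] = 3, C[2] = 16, C[3] = 253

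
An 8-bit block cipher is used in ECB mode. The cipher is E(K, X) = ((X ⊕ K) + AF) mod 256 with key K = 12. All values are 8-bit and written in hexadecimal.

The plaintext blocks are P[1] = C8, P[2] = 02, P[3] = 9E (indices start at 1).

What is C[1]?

C[1] = 89

ECB encryption: C_i = E(K, P_i).
C[1]: E(K, C8) = 89.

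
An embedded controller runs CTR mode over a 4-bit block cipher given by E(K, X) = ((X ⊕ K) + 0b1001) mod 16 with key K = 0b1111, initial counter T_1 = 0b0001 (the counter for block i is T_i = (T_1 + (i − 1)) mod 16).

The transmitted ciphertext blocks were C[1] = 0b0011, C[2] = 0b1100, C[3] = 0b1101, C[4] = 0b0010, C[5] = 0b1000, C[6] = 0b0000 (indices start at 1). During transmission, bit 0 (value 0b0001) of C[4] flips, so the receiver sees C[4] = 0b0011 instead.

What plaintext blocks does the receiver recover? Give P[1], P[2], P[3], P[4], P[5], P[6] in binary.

P[1] = 0b0100, P[2] = 0b1010, P[3] = 0b1000, P[4] = 0b0111, P[5] = 0b1011, P[6] = 0b0010

CTR decryption: S_i = E(K, T_i) where T_i is the counter for block i; P_i = C_i ⊕ S_i.
Only C[4] changed, to 0b0011. In CTR, a change in C_i flips the same bit in P_i only; the keystream is unaffected. Decrypting the received ciphertext:
P[1]: T = 0b0001, S = E(K, T) = 0b0111; 0b0011 ⊕ 0b0111 = 0b0100.
P[2]: T = 0b0010, S = E(K, T) = 0b0110; 0b1100 ⊕ 0b0110 = 0b1010.
P[3]: T = 0b0011, S = E(K, T) = 0b0101; 0b1101 ⊕ 0b0101 = 0b1000.
P[4]: T = 0b0100, S = E(K, T) = 0b0100; 0b0011 ⊕ 0b0100 = 0b0111.
P[5]: T = 0b0101, S = E(K, T) = 0b0011; 0b1000 ⊕ 0b0011 = 0b1011.
P[6]: T = 0b0110, S = E(K, T) = 0b0010; 0b0000 ⊕ 0b0010 = 0b0010.
Blocks that differ from the original plaintext: P[4].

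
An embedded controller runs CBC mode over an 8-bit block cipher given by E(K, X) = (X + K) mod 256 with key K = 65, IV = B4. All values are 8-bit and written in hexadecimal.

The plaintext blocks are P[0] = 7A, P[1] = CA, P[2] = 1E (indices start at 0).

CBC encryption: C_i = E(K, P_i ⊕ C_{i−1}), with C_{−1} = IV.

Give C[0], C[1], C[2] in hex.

C[0] = 33, C[1] = 5E, C[2] = A5

C[0]: P[0] ⊕ B4 = CE; E(K, CE) = 33.
C[1]: P[1] ⊕ 33 = F9; E(K, F9) = 5E.
C[2]: P[2] ⊕ 5E = 40; E(K, 40) = A5.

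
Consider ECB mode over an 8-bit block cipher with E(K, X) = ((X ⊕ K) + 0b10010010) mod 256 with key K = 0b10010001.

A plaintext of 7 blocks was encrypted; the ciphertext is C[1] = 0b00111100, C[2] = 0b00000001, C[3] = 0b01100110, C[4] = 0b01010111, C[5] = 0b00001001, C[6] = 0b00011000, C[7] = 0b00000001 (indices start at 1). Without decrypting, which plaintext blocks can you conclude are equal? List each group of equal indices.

P[2] = P[7]

ECB encrypts each block independently with the same key, so equal ciphertext blocks imply equal plaintext blocks.
C[2] = C[7] = 0b00000001, so P[2] = P[7].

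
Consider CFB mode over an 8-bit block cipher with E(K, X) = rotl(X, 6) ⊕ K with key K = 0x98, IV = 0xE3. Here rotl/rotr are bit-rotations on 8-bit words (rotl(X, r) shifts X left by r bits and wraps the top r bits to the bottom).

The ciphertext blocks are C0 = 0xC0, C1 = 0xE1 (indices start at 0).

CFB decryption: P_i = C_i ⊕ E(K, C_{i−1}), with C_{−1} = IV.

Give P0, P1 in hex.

P0 = 0xA0, P1 = 0x49

P0: E(K, 0xE3) = 0x60; 0xC0 ⊕ 0x60 = 0xA0.
P1: E(K, 0xC0) = 0xA8; 0xE1 ⊕ 0xA8 = 0x49.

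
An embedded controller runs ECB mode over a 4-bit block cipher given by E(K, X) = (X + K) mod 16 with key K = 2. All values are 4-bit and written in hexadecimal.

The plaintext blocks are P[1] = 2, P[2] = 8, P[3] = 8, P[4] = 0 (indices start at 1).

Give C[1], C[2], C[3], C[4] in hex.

ECB encryption: C_i = E(K, P_i).
C[1]: E(K, 2) = 4.
C[2]: E(K, 8) = A.
C[3]: E(K, 8) = A.
C[4]: E(K, 0) = 2.

C[1] = 4, C[2] = A, C[3] = A, C[4] = 2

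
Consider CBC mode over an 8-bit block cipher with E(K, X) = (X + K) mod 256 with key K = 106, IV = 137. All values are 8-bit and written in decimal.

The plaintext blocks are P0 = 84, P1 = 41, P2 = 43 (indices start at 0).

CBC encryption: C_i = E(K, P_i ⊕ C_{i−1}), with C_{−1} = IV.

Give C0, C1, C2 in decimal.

C0: P0 ⊕ 137 = 221; E(K, 221) = 71.
C1: P1 ⊕ 71 = 110; E(K, 110) = 216.
C2: P2 ⊕ 216 = 243; E(K, 243) = 93.

C0 = 71, C1 = 216, C2 = 93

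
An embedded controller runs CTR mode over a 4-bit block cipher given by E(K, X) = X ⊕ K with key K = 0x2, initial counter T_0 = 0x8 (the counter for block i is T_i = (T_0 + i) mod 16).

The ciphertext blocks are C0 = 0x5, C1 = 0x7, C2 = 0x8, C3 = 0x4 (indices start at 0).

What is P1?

CTR decryption: S_i = E(K, T_i) where T_i is the counter for block i; P_i = C_i ⊕ S_i.
P1: T = 0x9, S = E(K, T) = 0xB; 0x7 ⊕ 0xB = 0xC.

P1 = 0xC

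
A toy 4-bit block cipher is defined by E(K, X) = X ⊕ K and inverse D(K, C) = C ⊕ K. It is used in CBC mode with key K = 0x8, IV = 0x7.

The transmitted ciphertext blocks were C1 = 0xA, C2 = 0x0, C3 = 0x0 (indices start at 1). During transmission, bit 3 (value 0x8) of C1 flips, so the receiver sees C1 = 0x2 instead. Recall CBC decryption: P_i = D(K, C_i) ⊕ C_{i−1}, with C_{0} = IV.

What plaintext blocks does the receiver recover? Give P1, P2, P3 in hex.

Only C1 changed, to 0x2. In CBC, a change in C_i garbles P_i and flips the same bit in P_{i+1}. Decrypting the received ciphertext:
P1: D(K, 0x2) = 0xA; 0xA ⊕ 0x7 = 0xD.
P2: D(K, 0x0) = 0x8; 0x8 ⊕ 0x2 = 0xA.
P3: D(K, 0x0) = 0x8; 0x8 ⊕ 0x0 = 0x8.
Blocks that differ from the original plaintext: P1, P2.

P1 = 0xD, P2 = 0xA, P3 = 0x8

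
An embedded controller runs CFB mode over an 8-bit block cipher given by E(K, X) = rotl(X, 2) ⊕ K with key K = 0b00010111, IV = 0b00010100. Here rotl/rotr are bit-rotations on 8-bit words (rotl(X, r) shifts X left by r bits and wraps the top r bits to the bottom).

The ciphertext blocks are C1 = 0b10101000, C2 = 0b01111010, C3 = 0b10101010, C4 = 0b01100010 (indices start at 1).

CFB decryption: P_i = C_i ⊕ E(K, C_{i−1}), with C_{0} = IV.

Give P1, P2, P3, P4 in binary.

P1: E(K, 0b00010100) = 0b01000111; 0b10101000 ⊕ 0b01000111 = 0b11101111.
P2: E(K, 0b10101000) = 0b10110101; 0b01111010 ⊕ 0b10110101 = 0b11001111.
P3: E(K, 0b01111010) = 0b11111110; 0b10101010 ⊕ 0b11111110 = 0b01010100.
P4: E(K, 0b10101010) = 0b10111101; 0b01100010 ⊕ 0b10111101 = 0b11011111.

P1 = 0b11101111, P2 = 0b11001111, P3 = 0b01010100, P4 = 0b11011111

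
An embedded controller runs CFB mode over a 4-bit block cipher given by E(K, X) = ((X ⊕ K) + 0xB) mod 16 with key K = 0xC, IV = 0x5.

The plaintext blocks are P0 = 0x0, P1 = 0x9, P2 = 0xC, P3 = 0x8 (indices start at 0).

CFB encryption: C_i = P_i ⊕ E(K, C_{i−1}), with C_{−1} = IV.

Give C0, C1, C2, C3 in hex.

C0: E(K, 0x5) = 0x4; 0x0 ⊕ 0x4 = 0x4.
C1: E(K, 0x4) = 0x3; 0x9 ⊕ 0x3 = 0xA.
C2: E(K, 0xA) = 0x1; 0xC ⊕ 0x1 = 0xD.
C3: E(K, 0xD) = 0xC; 0x8 ⊕ 0xC = 0x4.

C0 = 0x4, C1 = 0xA, C2 = 0xD, C3 = 0x4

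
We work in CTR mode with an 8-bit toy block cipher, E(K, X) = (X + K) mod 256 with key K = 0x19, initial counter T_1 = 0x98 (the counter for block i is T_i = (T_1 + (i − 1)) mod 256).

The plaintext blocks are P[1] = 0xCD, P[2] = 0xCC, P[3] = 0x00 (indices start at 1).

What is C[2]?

C[2] = 0x7E

CTR encryption: S_i = E(K, T_i) where T_i is the counter for block i; C_i = P_i ⊕ S_i.
C[1]: T = 0x98, S = E(K, T) = 0xB1; 0xCD ⊕ 0xB1 = 0x7C.
C[2]: T = 0x99, S = E(K, T) = 0xB2; 0xCC ⊕ 0xB2 = 0x7E.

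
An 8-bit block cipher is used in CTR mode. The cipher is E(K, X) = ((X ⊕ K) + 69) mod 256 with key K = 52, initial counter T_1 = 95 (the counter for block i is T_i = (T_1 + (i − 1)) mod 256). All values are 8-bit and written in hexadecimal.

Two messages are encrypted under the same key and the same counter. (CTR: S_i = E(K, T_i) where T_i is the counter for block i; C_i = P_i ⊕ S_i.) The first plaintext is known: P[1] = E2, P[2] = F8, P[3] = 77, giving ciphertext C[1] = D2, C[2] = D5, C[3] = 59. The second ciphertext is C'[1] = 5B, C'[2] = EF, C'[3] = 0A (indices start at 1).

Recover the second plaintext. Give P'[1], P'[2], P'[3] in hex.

In CTR with a reused counter, both messages share the same keystream S_i, so C_i ⊕ C'_i = P_i ⊕ P'_i and thus P'_i = P_i ⊕ C_i ⊕ C'_i.
P'[1]: E2 ⊕ D2 ⊕ 5B = 6B.
P'[2]: F8 ⊕ D5 ⊕ EF = C2.
P'[3]: 77 ⊕ 59 ⊕ 0A = 24.

P'[1] = 6B, P'[2] = C2, P'[3] = 24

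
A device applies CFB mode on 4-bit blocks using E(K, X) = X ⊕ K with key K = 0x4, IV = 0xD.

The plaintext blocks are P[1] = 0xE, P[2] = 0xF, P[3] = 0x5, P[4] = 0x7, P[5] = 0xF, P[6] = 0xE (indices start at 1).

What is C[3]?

CFB encryption: C_i = P_i ⊕ E(K, C_{i−1}), with C_{0} = IV.
C[1]: E(K, 0xD) = 0x9; 0xE ⊕ 0x9 = 0x7.
C[2]: E(K, 0x7) = 0x3; 0xF ⊕ 0x3 = 0xC.
C[3]: E(K, 0xC) = 0x8; 0x5 ⊕ 0x8 = 0xD.

C[3] = 0xD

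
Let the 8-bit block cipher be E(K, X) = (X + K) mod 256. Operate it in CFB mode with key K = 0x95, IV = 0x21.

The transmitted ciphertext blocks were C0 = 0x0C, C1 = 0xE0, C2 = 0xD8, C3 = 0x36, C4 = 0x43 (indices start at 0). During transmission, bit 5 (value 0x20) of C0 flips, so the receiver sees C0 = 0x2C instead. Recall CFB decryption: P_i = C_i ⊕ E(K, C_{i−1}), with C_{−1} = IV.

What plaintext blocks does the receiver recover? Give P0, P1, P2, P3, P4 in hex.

P0 = 0x9A, P1 = 0x21, P2 = 0xAD, P3 = 0x5B, P4 = 0x88

Only C0 changed, to 0x2C. In CFB, a change in C_i flips the same bit in P_i and garbles P_{i+1}. Decrypting the received ciphertext:
P0: E(K, 0x21) = 0xB6; 0x2C ⊕ 0xB6 = 0x9A.
P1: E(K, 0x2C) = 0xC1; 0xE0 ⊕ 0xC1 = 0x21.
P2: E(K, 0xE0) = 0x75; 0xD8 ⊕ 0x75 = 0xAD.
P3: E(K, 0xD8) = 0x6D; 0x36 ⊕ 0x6D = 0x5B.
P4: E(K, 0x36) = 0xCB; 0x43 ⊕ 0xCB = 0x88.
Blocks that differ from the original plaintext: P0, P1.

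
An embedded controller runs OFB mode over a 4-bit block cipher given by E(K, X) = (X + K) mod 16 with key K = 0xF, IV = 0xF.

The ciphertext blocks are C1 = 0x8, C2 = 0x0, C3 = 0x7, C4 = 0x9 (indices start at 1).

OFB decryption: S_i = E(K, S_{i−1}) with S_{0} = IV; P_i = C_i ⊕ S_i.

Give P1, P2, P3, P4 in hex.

P1: S = E(K, 0xF) = 0xE; 0x8 ⊕ 0xE = 0x6.
P2: S = E(K, 0xE) = 0xD; 0x0 ⊕ 0xD = 0xD.
P3: S = E(K, 0xD) = 0xC; 0x7 ⊕ 0xC = 0xB.
P4: S = E(K, 0xC) = 0xB; 0x9 ⊕ 0xB = 0x2.

P1 = 0x6, P2 = 0xD, P3 = 0xB, P4 = 0x2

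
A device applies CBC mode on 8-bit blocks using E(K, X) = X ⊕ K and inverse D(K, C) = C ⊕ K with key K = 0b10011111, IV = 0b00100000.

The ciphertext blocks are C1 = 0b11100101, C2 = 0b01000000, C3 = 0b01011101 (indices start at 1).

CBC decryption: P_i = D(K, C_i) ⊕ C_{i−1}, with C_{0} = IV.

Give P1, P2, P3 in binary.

P1 = 0b01011010, P2 = 0b00111010, P3 = 0b10000010

P1: D(K, 0b11100101) = 0b01111010; 0b01111010 ⊕ 0b00100000 = 0b01011010.
P2: D(K, 0b01000000) = 0b11011111; 0b11011111 ⊕ 0b11100101 = 0b00111010.
P3: D(K, 0b01011101) = 0b11000010; 0b11000010 ⊕ 0b01000000 = 0b10000010.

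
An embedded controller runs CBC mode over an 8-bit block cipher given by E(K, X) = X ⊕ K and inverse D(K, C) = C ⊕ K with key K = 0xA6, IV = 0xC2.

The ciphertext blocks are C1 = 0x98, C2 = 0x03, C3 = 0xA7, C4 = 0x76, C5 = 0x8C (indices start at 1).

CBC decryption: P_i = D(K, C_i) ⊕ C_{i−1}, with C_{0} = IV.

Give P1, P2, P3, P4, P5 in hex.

P1: D(K, 0x98) = 0x3E; 0x3E ⊕ 0xC2 = 0xFC.
P2: D(K, 0x03) = 0xA5; 0xA5 ⊕ 0x98 = 0x3D.
P3: D(K, 0xA7) = 0x01; 0x01 ⊕ 0x03 = 0x02.
P4: D(K, 0x76) = 0xD0; 0xD0 ⊕ 0xA7 = 0x77.
P5: D(K, 0x8C) = 0x2A; 0x2A ⊕ 0x76 = 0x5C.

P1 = 0xFC, P2 = 0x3D, P3 = 0x02, P4 = 0x77, P5 = 0x5C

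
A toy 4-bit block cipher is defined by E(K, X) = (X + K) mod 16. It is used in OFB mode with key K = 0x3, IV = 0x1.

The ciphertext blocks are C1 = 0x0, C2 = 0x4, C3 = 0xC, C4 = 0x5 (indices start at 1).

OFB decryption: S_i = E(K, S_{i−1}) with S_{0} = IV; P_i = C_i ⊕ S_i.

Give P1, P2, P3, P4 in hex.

P1 = 0x4, P2 = 0x3, P3 = 0x6, P4 = 0x8

P1: S = E(K, 0x1) = 0x4; 0x0 ⊕ 0x4 = 0x4.
P2: S = E(K, 0x4) = 0x7; 0x4 ⊕ 0x7 = 0x3.
P3: S = E(K, 0x7) = 0xA; 0xC ⊕ 0xA = 0x6.
P4: S = E(K, 0xA) = 0xD; 0x5 ⊕ 0xD = 0x8.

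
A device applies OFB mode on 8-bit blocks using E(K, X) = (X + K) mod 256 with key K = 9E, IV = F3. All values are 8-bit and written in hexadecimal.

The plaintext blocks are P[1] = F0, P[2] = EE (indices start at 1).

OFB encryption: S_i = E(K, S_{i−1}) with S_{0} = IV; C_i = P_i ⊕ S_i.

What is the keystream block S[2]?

2F

C[1]: S = E(K, F3) = 91; F0 ⊕ 91 = 61.
C[2]: S = E(K, 91) = 2F; EE ⊕ 2F = C1.
So S[2] = 2F.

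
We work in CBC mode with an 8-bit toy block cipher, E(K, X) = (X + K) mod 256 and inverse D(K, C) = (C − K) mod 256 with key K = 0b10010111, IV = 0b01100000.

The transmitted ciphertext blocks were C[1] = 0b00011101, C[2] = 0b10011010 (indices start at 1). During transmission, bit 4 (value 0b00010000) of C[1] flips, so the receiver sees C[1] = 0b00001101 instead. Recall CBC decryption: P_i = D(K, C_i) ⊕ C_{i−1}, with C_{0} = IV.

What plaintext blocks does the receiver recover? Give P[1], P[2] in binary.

Only C[1] changed, to 0b00001101. In CBC, a change in C_i garbles P_i and flips the same bit in P_{i+1}. Decrypting the received ciphertext:
P[1]: D(K, 0b00001101) = 0b01110110; 0b01110110 ⊕ 0b01100000 = 0b00010110.
P[2]: D(K, 0b10011010) = 0b00000011; 0b00000011 ⊕ 0b00001101 = 0b00001110.
Blocks that differ from the original plaintext: P[1], P[2].

P[1] = 0b00010110, P[2] = 0b00001110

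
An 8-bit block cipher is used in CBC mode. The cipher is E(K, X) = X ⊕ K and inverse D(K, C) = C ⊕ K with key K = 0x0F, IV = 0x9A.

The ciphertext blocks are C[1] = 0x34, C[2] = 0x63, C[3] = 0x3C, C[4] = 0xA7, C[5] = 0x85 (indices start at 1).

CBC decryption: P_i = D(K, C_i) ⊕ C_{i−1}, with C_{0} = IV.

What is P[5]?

P[5]: D(K, 0x85) = 0x8A; 0x8A ⊕ 0xA7 = 0x2D.

P[5] = 0x2D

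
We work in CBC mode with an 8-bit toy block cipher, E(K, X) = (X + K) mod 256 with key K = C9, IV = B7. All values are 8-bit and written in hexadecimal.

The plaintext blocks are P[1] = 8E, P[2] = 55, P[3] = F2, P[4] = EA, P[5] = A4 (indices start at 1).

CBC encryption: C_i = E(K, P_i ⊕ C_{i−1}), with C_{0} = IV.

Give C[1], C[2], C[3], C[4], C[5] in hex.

C[1]: P[1] ⊕ B7 = 39; E(K, 39) = 02.
C[2]: P[2] ⊕ 02 = 57; E(K, 57) = 20.
C[3]: P[3] ⊕ 20 = D2; E(K, D2) = 9B.
C[4]: P[4] ⊕ 9B = 71; E(K, 71) = 3A.
C[5]: P[5] ⊕ 3A = 9E; E(K, 9E) = 67.

C[1] = 02, C[2] = 20, C[3] = 9B, C[4] = 3A, C[5] = 67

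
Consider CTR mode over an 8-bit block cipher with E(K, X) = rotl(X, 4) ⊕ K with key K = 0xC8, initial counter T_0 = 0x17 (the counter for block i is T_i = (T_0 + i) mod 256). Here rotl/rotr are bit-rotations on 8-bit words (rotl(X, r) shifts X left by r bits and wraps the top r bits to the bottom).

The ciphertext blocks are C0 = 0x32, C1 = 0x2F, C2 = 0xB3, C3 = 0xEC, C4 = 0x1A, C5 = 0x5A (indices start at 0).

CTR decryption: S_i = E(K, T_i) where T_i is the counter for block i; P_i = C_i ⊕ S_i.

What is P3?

P3: T = 0x1A, S = E(K, T) = 0x69; 0xEC ⊕ 0x69 = 0x85.

P3 = 0x85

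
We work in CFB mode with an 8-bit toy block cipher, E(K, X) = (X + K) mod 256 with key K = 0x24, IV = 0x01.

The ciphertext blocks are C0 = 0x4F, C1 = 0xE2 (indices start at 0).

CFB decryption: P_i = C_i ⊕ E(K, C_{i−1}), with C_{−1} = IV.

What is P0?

P0 = 0x6A

P0: E(K, 0x01) = 0x25; 0x4F ⊕ 0x25 = 0x6A.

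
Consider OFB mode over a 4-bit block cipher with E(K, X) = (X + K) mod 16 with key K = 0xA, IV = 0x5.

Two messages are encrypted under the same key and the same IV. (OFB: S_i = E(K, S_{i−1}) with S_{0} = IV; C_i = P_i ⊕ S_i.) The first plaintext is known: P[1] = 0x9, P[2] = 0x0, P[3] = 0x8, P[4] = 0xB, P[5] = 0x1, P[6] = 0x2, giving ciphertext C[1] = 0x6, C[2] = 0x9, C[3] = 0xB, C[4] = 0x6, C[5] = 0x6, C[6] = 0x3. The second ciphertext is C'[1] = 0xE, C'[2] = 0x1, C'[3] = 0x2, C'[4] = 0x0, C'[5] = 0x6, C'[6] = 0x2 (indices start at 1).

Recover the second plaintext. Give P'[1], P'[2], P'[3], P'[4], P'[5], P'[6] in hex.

In OFB with a reused IV, both messages share the same keystream S_i, so C_i ⊕ C'_i = P_i ⊕ P'_i and thus P'_i = P_i ⊕ C_i ⊕ C'_i.
P'[1]: 0x9 ⊕ 0x6 ⊕ 0xE = 0x1.
P'[2]: 0x0 ⊕ 0x9 ⊕ 0x1 = 0x8.
P'[3]: 0x8 ⊕ 0xB ⊕ 0x2 = 0x1.
P'[4]: 0xB ⊕ 0x6 ⊕ 0x0 = 0xD.
P'[5]: 0x1 ⊕ 0x6 ⊕ 0x6 = 0x1.
P'[6]: 0x2 ⊕ 0x3 ⊕ 0x2 = 0x3.

P'[1] = 0x1, P'[2] = 0x8, P'[3] = 0x1, P'[4] = 0xD, P'[5] = 0x1, P'[6] = 0x3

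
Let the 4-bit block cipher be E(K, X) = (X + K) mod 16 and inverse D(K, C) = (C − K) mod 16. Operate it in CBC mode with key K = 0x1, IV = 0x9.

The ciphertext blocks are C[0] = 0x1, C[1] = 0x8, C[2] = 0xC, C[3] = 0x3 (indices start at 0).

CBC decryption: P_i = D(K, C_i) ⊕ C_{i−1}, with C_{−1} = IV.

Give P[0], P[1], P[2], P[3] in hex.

P[0] = 0x9, P[1] = 0x6, P[2] = 0x3, P[3] = 0xE

P[0]: D(K, 0x1) = 0x0; 0x0 ⊕ 0x9 = 0x9.
P[1]: D(K, 0x8) = 0x7; 0x7 ⊕ 0x1 = 0x6.
P[2]: D(K, 0xC) = 0xB; 0xB ⊕ 0x8 = 0x3.
P[3]: D(K, 0x3) = 0x2; 0x2 ⊕ 0xC = 0xE.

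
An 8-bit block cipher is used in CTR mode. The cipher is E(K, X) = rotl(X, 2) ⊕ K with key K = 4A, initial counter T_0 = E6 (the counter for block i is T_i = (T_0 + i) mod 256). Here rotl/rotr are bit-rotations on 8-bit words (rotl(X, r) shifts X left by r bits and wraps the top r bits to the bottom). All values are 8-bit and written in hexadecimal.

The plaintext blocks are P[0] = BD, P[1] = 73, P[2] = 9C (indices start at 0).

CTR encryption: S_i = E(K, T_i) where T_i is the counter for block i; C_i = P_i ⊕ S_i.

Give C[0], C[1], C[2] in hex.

C[0] = 6C, C[1] = A6, C[2] = 75

C[0]: T = E6, S = E(K, T) = D1; BD ⊕ D1 = 6C.
C[1]: T = E7, S = E(K, T) = D5; 73 ⊕ D5 = A6.
C[2]: T = E8, S = E(K, T) = E9; 9C ⊕ E9 = 75.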